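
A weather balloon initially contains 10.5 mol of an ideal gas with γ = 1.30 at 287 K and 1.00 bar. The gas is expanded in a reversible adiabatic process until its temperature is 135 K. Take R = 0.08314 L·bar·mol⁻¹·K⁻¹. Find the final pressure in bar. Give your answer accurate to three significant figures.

From PV = nRT: V₁ = nRT₁/P₁ = 250.5 L.
Reversible adiabatic, γ = 1.30: P₂ = P₁·(T₂/T₁)^(γ/(γ−1)) = 0.03807 bar; V₂ = V₁·(T₁/T₂)^(1/(γ−1)) = 3095 L.

P₂ ≈ 0.0381 bar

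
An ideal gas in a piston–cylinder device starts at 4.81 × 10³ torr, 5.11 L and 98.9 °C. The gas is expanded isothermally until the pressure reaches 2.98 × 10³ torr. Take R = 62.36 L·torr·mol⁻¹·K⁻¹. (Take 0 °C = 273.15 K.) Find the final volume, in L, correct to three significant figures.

Convert: T₁ = 372.0 K.
T constant ⇒ Boyle's law P V = const: T₂ = T₁; V₂ = V₁·(P₁/P₂) = 8.248 L.

V₂ ≈ 8.25 L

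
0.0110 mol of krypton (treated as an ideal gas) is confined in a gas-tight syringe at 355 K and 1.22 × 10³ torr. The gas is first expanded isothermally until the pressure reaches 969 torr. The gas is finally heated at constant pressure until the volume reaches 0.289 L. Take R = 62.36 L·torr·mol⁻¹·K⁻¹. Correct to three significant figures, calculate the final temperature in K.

From PV = nRT: V₁ = nRT₁/P₁ = 0.1996 L.
T constant ⇒ Boyle's law P V = const: T₂ = T₁; V₂ = V₁·(P₁/P₂) = 0.2513 L.
P constant ⇒ V ∝ T: P₃ = P₂; T₃ = T₂·(V₃/V₂) = 408.2 K.

T₃ ≈ 408 K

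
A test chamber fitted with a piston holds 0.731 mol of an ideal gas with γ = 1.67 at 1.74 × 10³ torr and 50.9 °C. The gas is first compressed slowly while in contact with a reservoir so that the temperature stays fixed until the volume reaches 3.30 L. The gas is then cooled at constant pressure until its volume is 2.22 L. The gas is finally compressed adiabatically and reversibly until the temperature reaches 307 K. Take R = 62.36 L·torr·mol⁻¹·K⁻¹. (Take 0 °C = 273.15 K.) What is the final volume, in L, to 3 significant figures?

Convert: T₁ = 324.0 K.
From PV = nRT: V₁ = nRT₁/P₁ = 8.490 L.
Isothermal, so P V is constant: T₂ = T₁; P₂ = P₁·(V₁/V₂) = 4476 torr.
P constant ⇒ V ∝ T: P₃ = P₂; T₃ = T₂·(V₃/V₂) = 218.0 K.
Adiabatic (γ = 1.67), T V^(γ−1) and P V^γ constant: P₄ = P₃·(T₄/T₃)^(γ/(γ−1)) = 1.051e+04 torr; V₄ = V₃·(T₃/T₄)^(1/(γ−1)) = 1.332 L.

V₄ ≈ 1.33 L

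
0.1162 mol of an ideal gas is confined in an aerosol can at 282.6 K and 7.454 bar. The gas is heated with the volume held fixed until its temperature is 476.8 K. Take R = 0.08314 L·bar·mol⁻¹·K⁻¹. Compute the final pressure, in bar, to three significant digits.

From PV = nRT: V₁ = nRT₁/P₁ = 0.3663 L.
V constant ⇒ P ∝ T: V₂ = V₁; P₂ = P₁·(T₂/T₁) = 12.58 bar.

P₂ ≈ 12.6 bar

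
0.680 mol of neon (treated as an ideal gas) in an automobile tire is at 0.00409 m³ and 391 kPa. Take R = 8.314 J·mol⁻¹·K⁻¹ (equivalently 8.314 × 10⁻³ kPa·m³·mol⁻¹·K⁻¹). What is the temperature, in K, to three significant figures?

T ≈ 283 K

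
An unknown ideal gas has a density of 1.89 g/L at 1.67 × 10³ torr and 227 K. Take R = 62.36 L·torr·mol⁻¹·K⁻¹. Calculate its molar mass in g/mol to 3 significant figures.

M ≈ 16.0 g/mol

ρ = PM/(RT) ⇒ M = ρRT/P = (1.89 × 62.36 × 227.0) / 1.67e+03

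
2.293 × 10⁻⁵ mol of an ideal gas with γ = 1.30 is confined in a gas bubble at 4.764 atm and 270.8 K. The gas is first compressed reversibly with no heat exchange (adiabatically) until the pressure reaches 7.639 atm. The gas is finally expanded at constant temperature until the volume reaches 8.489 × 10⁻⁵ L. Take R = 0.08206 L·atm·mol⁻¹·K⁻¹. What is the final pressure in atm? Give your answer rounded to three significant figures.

P₃ ≈ 6.69 atm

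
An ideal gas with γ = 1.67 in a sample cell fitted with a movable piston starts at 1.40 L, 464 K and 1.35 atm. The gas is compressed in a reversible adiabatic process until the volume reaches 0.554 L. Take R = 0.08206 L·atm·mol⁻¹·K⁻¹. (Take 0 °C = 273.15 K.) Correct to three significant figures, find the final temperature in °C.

Adiabatic (γ = 1.67), T V^(γ−1) and P V^γ constant: T₂ = T₁·(V₁/V₂)^(γ−1) = 863.5 K; P₂ = P₁·(V₁/V₂)^γ = 6.349 atm.

T₂ ≈ 590 °C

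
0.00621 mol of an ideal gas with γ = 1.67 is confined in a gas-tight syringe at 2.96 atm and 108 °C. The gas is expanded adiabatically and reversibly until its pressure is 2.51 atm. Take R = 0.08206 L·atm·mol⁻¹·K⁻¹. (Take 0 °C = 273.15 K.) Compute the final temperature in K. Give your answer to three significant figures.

T₂ ≈ 357 K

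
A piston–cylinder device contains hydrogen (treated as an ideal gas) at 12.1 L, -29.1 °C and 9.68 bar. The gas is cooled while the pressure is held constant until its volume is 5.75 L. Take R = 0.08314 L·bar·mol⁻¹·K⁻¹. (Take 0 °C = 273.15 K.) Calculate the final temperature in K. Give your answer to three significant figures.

T₂ ≈ 116 K

Convert: T₁ = 244.0 K.
P constant ⇒ V ∝ T: P₂ = P₁; T₂ = T₁·(V₂/V₁) = 116.0 K.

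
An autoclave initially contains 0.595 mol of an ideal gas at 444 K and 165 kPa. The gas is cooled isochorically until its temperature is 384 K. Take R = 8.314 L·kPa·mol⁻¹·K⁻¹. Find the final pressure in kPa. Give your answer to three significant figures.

From PV = nRT: V₁ = nRT₁/P₁ = 13.31 L.
V constant ⇒ P ∝ T: V₂ = V₁; P₂ = P₁·(T₂/T₁) = 142.7 kPa.

P₂ ≈ 143 kPa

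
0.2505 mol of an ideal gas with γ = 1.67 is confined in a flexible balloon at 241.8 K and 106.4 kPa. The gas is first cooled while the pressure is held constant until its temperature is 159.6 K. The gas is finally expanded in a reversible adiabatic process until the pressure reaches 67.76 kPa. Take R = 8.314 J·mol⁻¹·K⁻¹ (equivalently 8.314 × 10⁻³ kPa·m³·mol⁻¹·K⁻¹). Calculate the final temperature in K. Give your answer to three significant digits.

T₃ ≈ 133 K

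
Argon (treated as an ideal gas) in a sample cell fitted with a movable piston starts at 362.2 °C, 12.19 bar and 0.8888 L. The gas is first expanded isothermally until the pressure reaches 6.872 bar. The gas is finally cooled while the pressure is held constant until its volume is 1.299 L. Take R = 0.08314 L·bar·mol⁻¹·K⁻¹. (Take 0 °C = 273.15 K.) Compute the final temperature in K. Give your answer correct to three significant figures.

T₃ ≈ 523 K

Convert: T₁ = 635.3 K.
Isothermal, so P V is constant: T₂ = T₁; V₂ = V₁·(P₁/P₂) = 1.577 L.
Isobaric, so V/T is constant: P₃ = P₂; T₃ = T₂·(V₃/V₂) = 523.5 K.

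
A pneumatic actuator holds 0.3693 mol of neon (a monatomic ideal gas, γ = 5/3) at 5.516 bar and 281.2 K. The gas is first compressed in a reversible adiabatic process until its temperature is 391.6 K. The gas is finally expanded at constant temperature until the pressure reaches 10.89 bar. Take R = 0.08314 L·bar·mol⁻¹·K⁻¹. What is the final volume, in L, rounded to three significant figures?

From PV = nRT: V₁ = nRT₁/P₁ = 1.565 L.
Adiabatic (γ = 5/3), T V^(γ−1) and P V^γ constant: P₂ = P₁·(T₂/T₁)^(γ/(γ−1)) = 12.62 bar; V₂ = V₁·(T₁/T₂)^(1/(γ−1)) = 0.9524 L.
T constant ⇒ Boyle's law P V = const: T₃ = T₂; V₃ = V₂·(P₂/P₃) = 1.104 L.

V₃ ≈ 1.10 L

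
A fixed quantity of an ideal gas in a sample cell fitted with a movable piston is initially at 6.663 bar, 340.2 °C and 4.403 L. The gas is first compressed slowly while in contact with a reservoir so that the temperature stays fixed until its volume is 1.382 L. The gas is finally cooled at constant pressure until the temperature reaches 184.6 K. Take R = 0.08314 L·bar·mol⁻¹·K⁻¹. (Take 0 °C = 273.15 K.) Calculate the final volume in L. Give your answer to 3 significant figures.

V₃ ≈ 0.416 L

Convert: T₁ = 613.3 K.
T constant ⇒ Boyle's law P V = const: T₂ = T₁; P₂ = P₁·(V₁/V₂) = 21.23 bar.
P constant ⇒ V ∝ T: P₃ = P₂; V₃ = V₂·(T₃/T₂) = 0.4159 L.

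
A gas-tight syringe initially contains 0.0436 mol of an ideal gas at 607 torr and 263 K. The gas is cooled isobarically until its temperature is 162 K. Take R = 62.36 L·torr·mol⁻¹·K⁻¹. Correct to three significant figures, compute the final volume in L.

From PV = nRT: V₁ = nRT₁/P₁ = 1.178 L.
Isobaric, so V/T is constant: P₂ = P₁; V₂ = V₁·(T₂/T₁) = 0.7256 L.

V₂ ≈ 0.726 L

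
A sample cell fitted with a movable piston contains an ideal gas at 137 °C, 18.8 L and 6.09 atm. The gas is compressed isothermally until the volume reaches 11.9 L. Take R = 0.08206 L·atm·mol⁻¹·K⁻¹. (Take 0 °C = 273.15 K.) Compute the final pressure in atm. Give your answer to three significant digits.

Convert: T₁ = 410.1 K.
T constant ⇒ Boyle's law P V = const: T₂ = T₁; P₂ = P₁·(V₁/V₂) = 9.621 atm.

P₂ ≈ 9.62 atm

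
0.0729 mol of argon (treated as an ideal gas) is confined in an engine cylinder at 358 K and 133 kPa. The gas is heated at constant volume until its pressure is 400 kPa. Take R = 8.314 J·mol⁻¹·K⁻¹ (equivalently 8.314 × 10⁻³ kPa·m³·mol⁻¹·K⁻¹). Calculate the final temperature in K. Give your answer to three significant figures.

T₂ ≈ 1.08e+03 K

From PV = nRT: V₁ = nRT₁/P₁ = 0.001631 m³.
V constant ⇒ P ∝ T: V₂ = V₁; T₂ = T₁·(P₂/P₁) = 1077 K.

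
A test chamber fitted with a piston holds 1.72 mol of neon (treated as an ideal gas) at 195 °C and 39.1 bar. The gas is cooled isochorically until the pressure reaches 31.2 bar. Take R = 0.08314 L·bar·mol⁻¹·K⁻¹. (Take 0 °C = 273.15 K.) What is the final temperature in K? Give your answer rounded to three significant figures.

T₂ ≈ 374 K

Convert: T₁ = 468.1 K.
From PV = nRT: V₁ = nRT₁/P₁ = 1.712 L.
Isochoric, so P/T is constant: V₂ = V₁; T₂ = T₁·(P₂/P₁) = 373.6 K.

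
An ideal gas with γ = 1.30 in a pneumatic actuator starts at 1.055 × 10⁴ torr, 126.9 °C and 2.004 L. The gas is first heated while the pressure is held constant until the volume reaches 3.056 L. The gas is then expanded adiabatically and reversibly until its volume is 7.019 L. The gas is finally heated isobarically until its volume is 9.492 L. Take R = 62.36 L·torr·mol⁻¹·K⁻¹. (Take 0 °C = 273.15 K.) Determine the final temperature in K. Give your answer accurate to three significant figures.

T₄ ≈ 643 K

Convert: T₁ = 400.0 K.
Isobaric, so V/T is constant: P₂ = P₁; T₂ = T₁·(V₂/V₁) = 610.1 K.
Adiabatic (γ = 1.30), T V^(γ−1) and P V^γ constant: T₃ = T₂·(V₂/V₃)^(γ−1) = 475.4 K; P₃ = P₂·(V₂/V₃)^γ = 3579 torr.
P constant ⇒ V ∝ T: P₄ = P₃; T₄ = T₃·(V₄/V₃) = 642.9 K.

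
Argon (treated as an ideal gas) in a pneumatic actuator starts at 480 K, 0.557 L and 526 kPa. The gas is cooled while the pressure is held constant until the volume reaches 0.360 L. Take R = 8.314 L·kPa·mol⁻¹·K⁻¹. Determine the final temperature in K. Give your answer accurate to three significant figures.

T₂ ≈ 310 K

P constant ⇒ V ∝ T: P₂ = P₁; T₂ = T₁·(V₂/V₁) = 310.2 K.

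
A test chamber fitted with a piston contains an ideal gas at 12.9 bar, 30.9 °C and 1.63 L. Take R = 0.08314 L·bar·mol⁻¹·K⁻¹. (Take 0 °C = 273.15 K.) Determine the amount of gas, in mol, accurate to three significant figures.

n ≈ 0.832 mol

Convert: T = 304.05 K.
PV = nRT ⇒ n = PV/(RT) = (12.9 × 1.63) / (0.08314 × 304.05)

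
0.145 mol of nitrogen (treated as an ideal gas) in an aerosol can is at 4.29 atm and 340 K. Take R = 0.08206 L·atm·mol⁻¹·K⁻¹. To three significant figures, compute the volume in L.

V ≈ 0.943 L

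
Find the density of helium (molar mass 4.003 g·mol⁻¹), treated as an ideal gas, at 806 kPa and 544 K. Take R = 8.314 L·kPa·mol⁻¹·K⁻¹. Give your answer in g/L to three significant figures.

ρ ≈ 0.713 g/L

ρ = PM/(RT) = (806 × 4.003) / (8.314 × 544.0)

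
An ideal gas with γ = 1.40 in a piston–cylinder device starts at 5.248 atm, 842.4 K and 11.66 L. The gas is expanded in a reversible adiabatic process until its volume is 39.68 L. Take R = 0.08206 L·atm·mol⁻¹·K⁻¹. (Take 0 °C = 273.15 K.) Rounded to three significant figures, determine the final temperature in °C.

T₂ ≈ 243 °C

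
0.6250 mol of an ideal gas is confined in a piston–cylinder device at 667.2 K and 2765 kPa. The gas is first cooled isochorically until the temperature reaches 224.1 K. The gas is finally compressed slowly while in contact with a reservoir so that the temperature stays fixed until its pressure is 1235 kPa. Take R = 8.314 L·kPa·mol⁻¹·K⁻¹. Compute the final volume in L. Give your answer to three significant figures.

From PV = nRT: V₁ = nRT₁/P₁ = 1.254 L.
V constant ⇒ P ∝ T: V₂ = V₁; P₂ = P₁·(T₂/T₁) = 928.7 kPa.
Isothermal, so P V is constant: T₃ = T₂; V₃ = V₂·(P₂/P₃) = 0.9429 L.

V₃ ≈ 0.943 L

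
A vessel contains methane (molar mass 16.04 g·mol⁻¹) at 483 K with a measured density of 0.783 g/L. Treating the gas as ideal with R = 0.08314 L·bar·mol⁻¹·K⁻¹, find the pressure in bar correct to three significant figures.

ρ = PM/(RT) ⇒ P = ρRT/M = (0.783 × 0.08314 × 483.0) / 16.04

P ≈ 1.96 bar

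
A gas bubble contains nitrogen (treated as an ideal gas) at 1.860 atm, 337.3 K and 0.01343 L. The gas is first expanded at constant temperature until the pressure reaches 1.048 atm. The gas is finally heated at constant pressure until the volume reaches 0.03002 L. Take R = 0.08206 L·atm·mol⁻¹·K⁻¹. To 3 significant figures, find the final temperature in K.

Isothermal, so P V is constant: T₂ = T₁; V₂ = V₁·(P₁/P₂) = 0.02384 L.
P constant ⇒ V ∝ T: P₃ = P₂; T₃ = T₂·(V₃/V₂) = 424.8 K.

T₃ ≈ 425 K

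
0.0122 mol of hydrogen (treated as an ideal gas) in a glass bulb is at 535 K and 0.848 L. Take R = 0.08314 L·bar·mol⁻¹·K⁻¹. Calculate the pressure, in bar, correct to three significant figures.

PV = nRT ⇒ P = nRT/V = (0.0122 × 0.08314 × 535) / 0.848

P ≈ 0.640 bar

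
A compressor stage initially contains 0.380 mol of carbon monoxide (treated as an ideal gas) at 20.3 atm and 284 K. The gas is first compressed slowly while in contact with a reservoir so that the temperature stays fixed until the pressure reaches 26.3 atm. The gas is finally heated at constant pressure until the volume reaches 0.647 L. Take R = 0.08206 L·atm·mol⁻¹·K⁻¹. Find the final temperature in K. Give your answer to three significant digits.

From PV = nRT: V₁ = nRT₁/P₁ = 0.4363 L.
T constant ⇒ Boyle's law P V = const: T₂ = T₁; V₂ = V₁·(P₁/P₂) = 0.3367 L.
P constant ⇒ V ∝ T: P₃ = P₂; T₃ = T₂·(V₃/V₂) = 545.7 K.

T₃ ≈ 546 K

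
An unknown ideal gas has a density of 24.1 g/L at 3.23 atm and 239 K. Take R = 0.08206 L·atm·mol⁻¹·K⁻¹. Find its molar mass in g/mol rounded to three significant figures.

M ≈ 146 g/mol

ρ = PM/(RT) ⇒ M = ρRT/P = (24.1 × 0.08206 × 239.0) / 3.23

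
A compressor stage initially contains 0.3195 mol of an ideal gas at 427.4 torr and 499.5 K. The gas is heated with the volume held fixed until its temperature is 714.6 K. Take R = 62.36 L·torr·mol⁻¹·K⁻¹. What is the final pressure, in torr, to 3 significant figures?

From PV = nRT: V₁ = nRT₁/P₁ = 23.29 L.
V constant ⇒ P ∝ T: V₂ = V₁; P₂ = P₁·(T₂/T₁) = 611.5 torr.

P₂ ≈ 611 torr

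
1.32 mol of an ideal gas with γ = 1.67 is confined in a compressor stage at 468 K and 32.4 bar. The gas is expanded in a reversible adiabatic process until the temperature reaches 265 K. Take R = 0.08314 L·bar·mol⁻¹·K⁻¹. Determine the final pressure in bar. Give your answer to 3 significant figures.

P₂ ≈ 7.85 bar

From PV = nRT: V₁ = nRT₁/P₁ = 1.585 L.
Adiabatic (γ = 1.67), T V^(γ−1) and P V^γ constant: P₂ = P₁·(T₂/T₁)^(γ/(γ−1)) = 7.850 bar; V₂ = V₁·(T₁/T₂)^(1/(γ−1)) = 3.705 L.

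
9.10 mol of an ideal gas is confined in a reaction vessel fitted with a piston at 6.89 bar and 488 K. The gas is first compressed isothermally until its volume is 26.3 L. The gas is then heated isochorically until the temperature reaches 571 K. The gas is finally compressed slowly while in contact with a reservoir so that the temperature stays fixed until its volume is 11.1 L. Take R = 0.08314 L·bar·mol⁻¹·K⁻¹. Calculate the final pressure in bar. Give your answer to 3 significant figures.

P₄ ≈ 38.9 bar

From PV = nRT: V₁ = nRT₁/P₁ = 53.59 L.
Isothermal, so P V is constant: T₂ = T₁; P₂ = P₁·(V₁/V₂) = 14.04 bar.
Isochoric, so P/T is constant: V₃ = V₂; P₃ = P₂·(T₃/T₂) = 16.43 bar.
T constant ⇒ Boyle's law P V = const: T₄ = T₃; P₄ = P₃·(V₃/V₄) = 38.92 bar.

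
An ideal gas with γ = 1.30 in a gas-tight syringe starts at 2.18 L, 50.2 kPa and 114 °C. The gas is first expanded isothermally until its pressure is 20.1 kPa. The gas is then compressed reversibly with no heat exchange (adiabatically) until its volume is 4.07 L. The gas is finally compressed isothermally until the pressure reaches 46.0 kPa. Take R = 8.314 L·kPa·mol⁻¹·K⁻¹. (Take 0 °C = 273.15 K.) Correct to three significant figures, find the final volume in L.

V₄ ≈ 2.60 L

Convert: T₁ = 387.1 K.
Isothermal, so P V is constant: T₂ = T₁; V₂ = V₁·(P₁/P₂) = 5.445 L.
Reversible adiabatic, γ = 1.30: T₃ = T₂·(V₂/V₃)^(γ−1) = 422.5 K; P₃ = P₂·(V₂/V₃)^γ = 29.34 kPa.
Isothermal, so P V is constant: T₄ = T₃; V₄ = V₃·(P₃/P₄) = 2.596 L.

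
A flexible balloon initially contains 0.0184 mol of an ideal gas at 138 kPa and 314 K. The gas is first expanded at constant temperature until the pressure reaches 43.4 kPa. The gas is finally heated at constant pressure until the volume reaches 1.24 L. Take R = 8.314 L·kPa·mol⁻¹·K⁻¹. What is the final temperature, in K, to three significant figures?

From PV = nRT: V₁ = nRT₁/P₁ = 0.3481 L.
Isothermal, so P V is constant: T₂ = T₁; V₂ = V₁·(P₁/P₂) = 1.107 L.
P constant ⇒ V ∝ T: P₃ = P₂; T₃ = T₂·(V₃/V₂) = 351.8 K.

T₃ ≈ 352 K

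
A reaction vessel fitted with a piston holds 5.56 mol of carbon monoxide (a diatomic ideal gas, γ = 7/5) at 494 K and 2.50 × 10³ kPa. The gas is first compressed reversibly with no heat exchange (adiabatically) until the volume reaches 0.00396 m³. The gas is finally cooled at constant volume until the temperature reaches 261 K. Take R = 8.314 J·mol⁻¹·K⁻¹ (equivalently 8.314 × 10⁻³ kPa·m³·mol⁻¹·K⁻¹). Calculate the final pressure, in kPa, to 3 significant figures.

P₃ ≈ 3.05e+03 kPa

From PV = nRT: V₁ = nRT₁/P₁ = 0.009134 m³.
Adiabatic (γ = 7/5), T V^(γ−1) and P V^γ constant: T₂ = T₁·(V₁/V₂)^(γ−1) = 690.1 K; P₂ = P₁·(V₁/V₂)^γ = 8056 kPa.
Isochoric, so P/T is constant: V₃ = V₂; P₃ = P₂·(T₃/T₂) = 3047 kPa.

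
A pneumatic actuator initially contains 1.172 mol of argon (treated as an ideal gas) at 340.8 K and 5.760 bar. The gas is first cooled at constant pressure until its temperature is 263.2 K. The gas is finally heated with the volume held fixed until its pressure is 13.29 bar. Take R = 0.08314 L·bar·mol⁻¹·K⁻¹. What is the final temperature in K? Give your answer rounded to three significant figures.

T₃ ≈ 607 K

From PV = nRT: V₁ = nRT₁/P₁ = 5.765 L.
P constant ⇒ V ∝ T: P₂ = P₁; V₂ = V₁·(T₂/T₁) = 4.452 L.
V constant ⇒ P ∝ T: V₃ = V₂; T₃ = T₂·(P₃/P₂) = 607.3 K.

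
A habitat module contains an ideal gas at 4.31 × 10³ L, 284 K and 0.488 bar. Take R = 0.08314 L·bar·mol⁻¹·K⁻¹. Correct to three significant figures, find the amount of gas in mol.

n ≈ 89.1 mol

PV = nRT ⇒ n = PV/(RT) = (0.488 × 4.31e+03) / (0.08314 × 284)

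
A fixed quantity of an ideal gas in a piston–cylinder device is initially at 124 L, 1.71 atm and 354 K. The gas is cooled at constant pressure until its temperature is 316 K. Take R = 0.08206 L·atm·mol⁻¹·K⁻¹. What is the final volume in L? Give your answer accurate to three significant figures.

P constant ⇒ V ∝ T: P₂ = P₁; V₂ = V₁·(T₂/T₁) = 110.7 L.

V₂ ≈ 111 L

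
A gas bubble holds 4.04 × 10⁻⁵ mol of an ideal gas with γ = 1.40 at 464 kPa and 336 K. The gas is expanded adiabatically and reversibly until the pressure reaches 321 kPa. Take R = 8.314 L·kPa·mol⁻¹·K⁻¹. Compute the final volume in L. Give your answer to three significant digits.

From PV = nRT: V₁ = nRT₁/P₁ = 0.0002432 L.
Adiabatic (γ = 1.40), T V^(γ−1) and P V^γ constant: T₂ = T₁·(P₂/P₁)^((γ−1)/γ) = 302.4 K; V₂ = V₁·(P₁/P₂)^(1/γ) = 0.0003165 L.

V₂ ≈ 0.000316 L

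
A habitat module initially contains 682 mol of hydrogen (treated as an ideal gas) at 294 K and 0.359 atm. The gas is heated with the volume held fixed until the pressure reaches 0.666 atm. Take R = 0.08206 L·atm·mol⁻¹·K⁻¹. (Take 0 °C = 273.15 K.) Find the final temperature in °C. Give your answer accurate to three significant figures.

T₂ ≈ 272 °C

From PV = nRT: V₁ = nRT₁/P₁ = 4.583e+04 L.
V constant ⇒ P ∝ T: V₂ = V₁; T₂ = T₁·(P₂/P₁) = 545.4 K.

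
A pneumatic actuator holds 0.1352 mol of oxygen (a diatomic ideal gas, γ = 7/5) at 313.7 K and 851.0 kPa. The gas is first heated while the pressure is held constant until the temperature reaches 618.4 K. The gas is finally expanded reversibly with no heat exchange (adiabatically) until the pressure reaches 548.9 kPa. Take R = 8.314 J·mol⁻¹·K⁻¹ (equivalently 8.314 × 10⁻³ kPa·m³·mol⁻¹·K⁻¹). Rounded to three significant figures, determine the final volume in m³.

V₃ ≈ 0.00112 m³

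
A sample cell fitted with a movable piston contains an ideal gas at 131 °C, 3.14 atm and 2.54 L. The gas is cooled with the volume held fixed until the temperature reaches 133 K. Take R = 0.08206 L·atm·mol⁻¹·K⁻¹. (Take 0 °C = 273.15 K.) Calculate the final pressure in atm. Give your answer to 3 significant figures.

Convert: T₁ = 404.1 K.
Isochoric, so P/T is constant: V₂ = V₁; P₂ = P₁·(T₂/T₁) = 1.033 atm.

P₂ ≈ 1.03 atm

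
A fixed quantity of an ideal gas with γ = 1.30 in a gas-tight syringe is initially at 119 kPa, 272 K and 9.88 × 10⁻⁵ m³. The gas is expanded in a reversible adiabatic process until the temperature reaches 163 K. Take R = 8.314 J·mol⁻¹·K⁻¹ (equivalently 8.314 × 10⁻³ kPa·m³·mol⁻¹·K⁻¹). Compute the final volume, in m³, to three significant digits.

Reversible adiabatic, γ = 1.30: P₂ = P₁·(T₂/T₁)^(γ/(γ−1)) = 12.94 kPa; V₂ = V₁·(T₁/T₂)^(1/(γ−1)) = 0.0005445 m³.

V₂ ≈ 0.000545 m³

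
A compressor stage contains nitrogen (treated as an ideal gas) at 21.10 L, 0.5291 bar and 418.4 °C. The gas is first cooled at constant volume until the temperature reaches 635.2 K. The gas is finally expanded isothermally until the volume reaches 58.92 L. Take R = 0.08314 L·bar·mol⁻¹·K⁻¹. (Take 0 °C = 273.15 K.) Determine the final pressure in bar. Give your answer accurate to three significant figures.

P₃ ≈ 0.174 bar

Convert: T₁ = 691.5 K.
Isochoric, so P/T is constant: V₂ = V₁; P₂ = P₁·(T₂/T₁) = 0.4860 bar.
Isothermal, so P V is constant: T₃ = T₂; P₃ = P₂·(V₂/V₃) = 0.1740 bar.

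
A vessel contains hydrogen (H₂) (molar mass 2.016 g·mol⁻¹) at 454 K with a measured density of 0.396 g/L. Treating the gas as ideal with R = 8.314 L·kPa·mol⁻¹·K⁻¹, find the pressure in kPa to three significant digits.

P ≈ 741 kPa

ρ = PM/(RT) ⇒ P = ρRT/M = (0.396 × 8.314 × 454.0) / 2.016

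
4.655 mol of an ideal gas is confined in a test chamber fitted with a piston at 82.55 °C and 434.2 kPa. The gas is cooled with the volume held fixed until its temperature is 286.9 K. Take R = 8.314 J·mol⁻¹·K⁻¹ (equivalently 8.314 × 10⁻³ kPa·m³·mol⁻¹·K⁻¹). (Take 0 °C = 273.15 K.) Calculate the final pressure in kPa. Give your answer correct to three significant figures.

P₂ ≈ 350 kPa

Convert: T₁ = 355.7 K.
From PV = nRT: V₁ = nRT₁/P₁ = 0.03170 m³.
Isochoric, so P/T is constant: V₂ = V₁; P₂ = P₁·(T₂/T₁) = 350.2 kPa.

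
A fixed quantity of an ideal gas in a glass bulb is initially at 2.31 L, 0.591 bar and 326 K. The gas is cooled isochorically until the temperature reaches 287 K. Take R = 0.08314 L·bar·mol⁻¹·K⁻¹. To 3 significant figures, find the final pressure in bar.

V constant ⇒ P ∝ T: V₂ = V₁; P₂ = P₁·(T₂/T₁) = 0.5203 bar.

P₂ ≈ 0.520 bar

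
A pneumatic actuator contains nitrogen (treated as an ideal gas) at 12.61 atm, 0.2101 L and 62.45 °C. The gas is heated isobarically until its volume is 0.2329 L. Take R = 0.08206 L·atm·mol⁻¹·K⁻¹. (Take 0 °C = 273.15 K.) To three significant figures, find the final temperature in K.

T₂ ≈ 372 K

Convert: T₁ = 335.6 K.
P constant ⇒ V ∝ T: P₂ = P₁; T₂ = T₁·(V₂/V₁) = 372.0 K.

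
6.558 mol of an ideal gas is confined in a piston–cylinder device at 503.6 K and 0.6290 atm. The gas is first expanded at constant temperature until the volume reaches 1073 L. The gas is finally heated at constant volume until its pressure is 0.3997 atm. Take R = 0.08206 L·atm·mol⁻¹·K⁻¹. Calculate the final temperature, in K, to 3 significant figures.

From PV = nRT: V₁ = nRT₁/P₁ = 430.9 L.
T constant ⇒ Boyle's law P V = const: T₂ = T₁; P₂ = P₁·(V₁/V₂) = 0.2526 atm.
Isochoric, so P/T is constant: V₃ = V₂; T₃ = T₂·(P₃/P₂) = 796.9 K.

T₃ ≈ 797 K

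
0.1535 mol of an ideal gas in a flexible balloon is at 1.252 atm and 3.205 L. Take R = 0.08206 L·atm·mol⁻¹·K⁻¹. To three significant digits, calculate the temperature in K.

PV = nRT ⇒ T = PV/(nR) = (1.252 × 3.205) / (0.1535 × 0.08206)

T ≈ 319 K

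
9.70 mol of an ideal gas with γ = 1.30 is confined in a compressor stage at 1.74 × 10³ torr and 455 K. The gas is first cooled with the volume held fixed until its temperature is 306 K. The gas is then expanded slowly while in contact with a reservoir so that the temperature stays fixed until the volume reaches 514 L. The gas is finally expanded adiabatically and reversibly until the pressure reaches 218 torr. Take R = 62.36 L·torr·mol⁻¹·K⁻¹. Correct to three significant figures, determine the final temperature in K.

From PV = nRT: V₁ = nRT₁/P₁ = 158.2 L.
Isochoric, so P/T is constant: V₂ = V₁; P₂ = P₁·(T₂/T₁) = 1170 torr.
Isothermal, so P V is constant: T₃ = T₂; P₃ = P₂·(V₂/V₃) = 360.1 torr.
Reversible adiabatic, γ = 1.30: T₄ = T₃·(P₄/P₃)^((γ−1)/γ) = 272.5 K; V₄ = V₃·(P₃/P₄)^(1/γ) = 756.2 L.

T₄ ≈ 273 K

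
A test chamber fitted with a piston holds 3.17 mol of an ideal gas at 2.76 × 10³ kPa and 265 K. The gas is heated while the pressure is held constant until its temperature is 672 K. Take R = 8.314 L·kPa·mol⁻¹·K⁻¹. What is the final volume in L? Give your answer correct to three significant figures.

V₂ ≈ 6.42 L

From PV = nRT: V₁ = nRT₁/P₁ = 2.530 L.
P constant ⇒ V ∝ T: P₂ = P₁; V₂ = V₁·(T₂/T₁) = 6.417 L.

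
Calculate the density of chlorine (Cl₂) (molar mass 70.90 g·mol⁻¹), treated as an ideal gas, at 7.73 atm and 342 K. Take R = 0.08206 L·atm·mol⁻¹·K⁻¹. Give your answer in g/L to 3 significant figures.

ρ = PM/(RT) = (7.73 × 70.90) / (0.08206 × 342.0)

ρ ≈ 19.5 g/L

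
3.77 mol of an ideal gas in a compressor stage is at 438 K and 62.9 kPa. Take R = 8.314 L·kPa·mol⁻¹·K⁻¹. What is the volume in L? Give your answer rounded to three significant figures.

PV = nRT ⇒ V = nRT/P = (3.77 × 8.314 × 438) / 62.9

V ≈ 218 L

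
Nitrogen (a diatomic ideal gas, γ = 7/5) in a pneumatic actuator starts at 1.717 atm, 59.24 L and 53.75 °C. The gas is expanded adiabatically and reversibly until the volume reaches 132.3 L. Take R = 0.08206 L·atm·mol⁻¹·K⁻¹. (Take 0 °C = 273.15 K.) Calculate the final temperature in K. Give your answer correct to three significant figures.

Convert: T₁ = 326.9 K.
Adiabatic (γ = 7/5), T V^(γ−1) and P V^γ constant: T₂ = T₁·(V₁/V₂)^(γ−1) = 237.0 K; P₂ = P₁·(V₁/V₂)^γ = 0.5575 atm.

T₂ ≈ 237 K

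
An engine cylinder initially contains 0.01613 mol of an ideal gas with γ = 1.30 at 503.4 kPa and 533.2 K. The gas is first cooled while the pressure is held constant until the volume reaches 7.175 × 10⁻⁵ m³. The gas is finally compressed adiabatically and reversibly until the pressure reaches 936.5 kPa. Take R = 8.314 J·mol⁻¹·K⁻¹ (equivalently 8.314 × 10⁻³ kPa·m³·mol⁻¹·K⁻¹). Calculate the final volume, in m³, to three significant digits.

From PV = nRT: V₁ = nRT₁/P₁ = 0.0001420 m³.
P constant ⇒ V ∝ T: P₂ = P₁; T₂ = T₁·(V₂/V₁) = 269.3 K.
Adiabatic (γ = 1.30), T V^(γ−1) and P V^γ constant: T₃ = T₂·(P₃/P₂)^((γ−1)/γ) = 310.8 K; V₃ = V₂·(P₂/P₃)^(1/γ) = 4.451e-05 m³.

V₃ ≈ 4.45e-05 m³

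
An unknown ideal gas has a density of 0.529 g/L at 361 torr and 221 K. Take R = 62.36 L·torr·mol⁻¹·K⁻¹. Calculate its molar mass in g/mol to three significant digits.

M ≈ 20.2 g/mol

ρ = PM/(RT) ⇒ M = ρRT/P = (0.529 × 62.36 × 221.0) / 361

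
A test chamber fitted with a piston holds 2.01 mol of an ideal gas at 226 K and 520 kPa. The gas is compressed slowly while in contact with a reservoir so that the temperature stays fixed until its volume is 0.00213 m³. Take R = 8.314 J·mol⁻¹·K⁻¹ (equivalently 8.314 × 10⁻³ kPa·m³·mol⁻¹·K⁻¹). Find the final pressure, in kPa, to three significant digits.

From PV = nRT: V₁ = nRT₁/P₁ = 0.007263 m³.
T constant ⇒ Boyle's law P V = const: T₂ = T₁; P₂ = P₁·(V₁/V₂) = 1773 kPa.

P₂ ≈ 1.77e+03 kPa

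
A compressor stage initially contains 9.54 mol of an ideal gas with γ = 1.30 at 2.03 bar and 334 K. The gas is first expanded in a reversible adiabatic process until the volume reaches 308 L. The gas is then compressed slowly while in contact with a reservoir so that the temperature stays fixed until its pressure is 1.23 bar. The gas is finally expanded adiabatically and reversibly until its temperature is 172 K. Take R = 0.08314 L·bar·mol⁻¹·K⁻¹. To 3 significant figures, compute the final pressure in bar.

From PV = nRT: V₁ = nRT₁/P₁ = 130.5 L.
Adiabatic (γ = 1.30), T V^(γ−1) and P V^γ constant: T₂ = T₁·(V₁/V₂)^(γ−1) = 258.1 K; P₂ = P₁·(V₁/V₂)^γ = 0.6648 bar.
Isothermal, so P V is constant: T₃ = T₂; V₃ = V₂·(P₂/P₃) = 166.5 L.
Adiabatic (γ = 1.30), T V^(γ−1) and P V^γ constant: P₄ = P₃·(T₄/T₃)^(γ/(γ−1)) = 0.2117 bar; V₄ = V₃·(T₃/T₄)^(1/(γ−1)) = 644.3 L.

P₄ ≈ 0.212 bar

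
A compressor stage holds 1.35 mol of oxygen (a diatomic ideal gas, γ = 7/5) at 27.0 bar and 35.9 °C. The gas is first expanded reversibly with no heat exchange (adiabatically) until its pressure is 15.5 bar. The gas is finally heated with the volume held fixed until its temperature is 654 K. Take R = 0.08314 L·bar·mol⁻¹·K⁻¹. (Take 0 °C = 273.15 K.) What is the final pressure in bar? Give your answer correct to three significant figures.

P₃ ≈ 38.4 bar

Convert: T₁ = 309.0 K.
From PV = nRT: V₁ = nRT₁/P₁ = 1.285 L.
Adiabatic (γ = 7/5), T V^(γ−1) and P V^γ constant: T₂ = T₁·(P₂/P₁)^((γ−1)/γ) = 263.7 K; V₂ = V₁·(P₁/P₂)^(1/γ) = 1.910 L.
Isochoric, so P/T is constant: V₃ = V₂; P₃ = P₂·(T₃/T₂) = 38.44 bar.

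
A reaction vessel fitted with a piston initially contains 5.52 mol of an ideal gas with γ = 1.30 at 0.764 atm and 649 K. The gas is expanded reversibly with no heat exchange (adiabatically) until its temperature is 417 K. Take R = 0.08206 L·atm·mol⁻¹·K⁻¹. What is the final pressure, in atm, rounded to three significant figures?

P₂ ≈ 0.112 atm

From PV = nRT: V₁ = nRT₁/P₁ = 384.8 L.
Adiabatic (γ = 1.30), T V^(γ−1) and P V^γ constant: P₂ = P₁·(T₂/T₁)^(γ/(γ−1)) = 0.1124 atm; V₂ = V₁·(T₁/T₂)^(1/(γ−1)) = 1681 L.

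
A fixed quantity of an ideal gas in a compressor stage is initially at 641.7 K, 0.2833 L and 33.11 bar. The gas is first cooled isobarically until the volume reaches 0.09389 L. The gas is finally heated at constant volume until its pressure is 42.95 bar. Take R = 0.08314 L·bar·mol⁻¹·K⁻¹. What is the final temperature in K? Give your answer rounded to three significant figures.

T₃ ≈ 276 K

P constant ⇒ V ∝ T: P₂ = P₁; T₂ = T₁·(V₂/V₁) = 212.7 K.
Isochoric, so P/T is constant: V₃ = V₂; T₃ = T₂·(P₃/P₂) = 275.9 K.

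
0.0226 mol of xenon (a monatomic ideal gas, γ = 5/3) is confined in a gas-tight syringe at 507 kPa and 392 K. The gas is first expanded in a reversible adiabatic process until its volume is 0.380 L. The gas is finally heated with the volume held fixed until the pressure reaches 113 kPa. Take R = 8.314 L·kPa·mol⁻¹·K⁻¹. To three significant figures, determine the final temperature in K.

T₃ ≈ 229 K

From PV = nRT: V₁ = nRT₁/P₁ = 0.1453 L.
Reversible adiabatic, γ = 5/3: T₂ = T₁·(V₁/V₂)^(γ−1) = 206.5 K; P₂ = P₁·(V₁/V₂)^γ = 102.1 kPa.
V constant ⇒ P ∝ T: V₃ = V₂; T₃ = T₂·(P₃/P₂) = 228.5 K.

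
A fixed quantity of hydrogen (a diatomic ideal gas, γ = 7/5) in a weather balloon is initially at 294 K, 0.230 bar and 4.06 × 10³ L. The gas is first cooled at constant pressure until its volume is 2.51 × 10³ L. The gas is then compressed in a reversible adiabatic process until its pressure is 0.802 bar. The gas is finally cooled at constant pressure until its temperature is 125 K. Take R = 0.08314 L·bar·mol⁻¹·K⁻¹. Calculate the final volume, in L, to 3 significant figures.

V₄ ≈ 495 L

P constant ⇒ V ∝ T: P₂ = P₁; T₂ = T₁·(V₂/V₁) = 181.8 K.
Adiabatic (γ = 7/5), T V^(γ−1) and P V^γ constant: T₃ = T₂·(P₃/P₂)^((γ−1)/γ) = 259.7 K; V₃ = V₂·(P₂/P₃)^(1/γ) = 1029 L.
P constant ⇒ V ∝ T: P₄ = P₃; V₄ = V₃·(T₄/T₃) = 495.0 L.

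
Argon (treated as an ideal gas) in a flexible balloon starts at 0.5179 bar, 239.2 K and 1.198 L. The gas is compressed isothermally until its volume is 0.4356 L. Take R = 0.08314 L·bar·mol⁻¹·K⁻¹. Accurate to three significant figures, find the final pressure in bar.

T constant ⇒ Boyle's law P V = const: T₂ = T₁; P₂ = P₁·(V₁/V₂) = 1.424 bar.

P₂ ≈ 1.42 bar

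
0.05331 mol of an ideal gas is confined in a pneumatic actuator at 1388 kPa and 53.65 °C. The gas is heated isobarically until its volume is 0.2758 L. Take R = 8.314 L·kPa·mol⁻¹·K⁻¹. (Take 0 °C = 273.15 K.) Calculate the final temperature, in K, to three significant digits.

T₂ ≈ 864 K

Convert: T₁ = 326.8 K.
From PV = nRT: V₁ = nRT₁/P₁ = 0.1044 L.
P constant ⇒ V ∝ T: P₂ = P₁; T₂ = T₁·(V₂/V₁) = 863.7 K.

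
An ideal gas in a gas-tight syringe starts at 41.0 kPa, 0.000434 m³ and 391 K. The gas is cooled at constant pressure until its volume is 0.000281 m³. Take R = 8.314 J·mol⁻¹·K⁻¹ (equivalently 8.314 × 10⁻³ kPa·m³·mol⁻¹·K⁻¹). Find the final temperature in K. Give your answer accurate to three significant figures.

P constant ⇒ V ∝ T: P₂ = P₁; T₂ = T₁·(V₂/V₁) = 253.2 K.

T₂ ≈ 253 K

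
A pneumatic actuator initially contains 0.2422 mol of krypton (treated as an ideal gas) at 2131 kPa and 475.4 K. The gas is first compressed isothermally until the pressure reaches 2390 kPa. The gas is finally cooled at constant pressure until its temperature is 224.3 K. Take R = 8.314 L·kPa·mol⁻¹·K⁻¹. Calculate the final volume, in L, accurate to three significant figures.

From PV = nRT: V₁ = nRT₁/P₁ = 0.4492 L.
Isothermal, so P V is constant: T₂ = T₁; V₂ = V₁·(P₁/P₂) = 0.4005 L.
Isobaric, so V/T is constant: P₃ = P₂; V₃ = V₂·(T₃/T₂) = 0.1890 L.

V₃ ≈ 0.189 L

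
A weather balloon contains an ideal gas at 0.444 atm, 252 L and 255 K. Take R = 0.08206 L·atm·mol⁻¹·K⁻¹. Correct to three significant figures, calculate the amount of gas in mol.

PV = nRT ⇒ n = PV/(RT) = (0.444 × 252) / (0.08206 × 255)

n ≈ 5.35 mol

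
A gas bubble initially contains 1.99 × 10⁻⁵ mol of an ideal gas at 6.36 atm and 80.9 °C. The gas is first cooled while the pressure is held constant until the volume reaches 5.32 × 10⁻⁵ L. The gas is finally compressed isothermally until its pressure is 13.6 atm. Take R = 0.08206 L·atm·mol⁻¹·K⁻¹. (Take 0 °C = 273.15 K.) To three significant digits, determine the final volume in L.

V₃ ≈ 2.49e-05 L

Convert: T₁ = 354.0 K.
From PV = nRT: V₁ = nRT₁/P₁ = 9.091e-05 L.
P constant ⇒ V ∝ T: P₂ = P₁; T₂ = T₁·(V₂/V₁) = 207.2 K.
T constant ⇒ Boyle's law P V = const: T₃ = T₂; V₃ = V₂·(P₂/P₃) = 2.488e-05 L.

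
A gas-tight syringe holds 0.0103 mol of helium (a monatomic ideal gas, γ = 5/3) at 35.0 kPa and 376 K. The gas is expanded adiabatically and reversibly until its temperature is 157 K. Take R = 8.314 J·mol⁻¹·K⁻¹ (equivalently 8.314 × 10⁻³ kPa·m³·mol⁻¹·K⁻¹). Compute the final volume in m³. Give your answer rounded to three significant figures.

V₂ ≈ 0.00341 m³

From PV = nRT: V₁ = nRT₁/P₁ = 0.0009200 m³.
Adiabatic (γ = 5/3), T V^(γ−1) and P V^γ constant: P₂ = P₁·(T₂/T₁)^(γ/(γ−1)) = 3.943 kPa; V₂ = V₁·(T₁/T₂)^(1/(γ−1)) = 0.003410 m³.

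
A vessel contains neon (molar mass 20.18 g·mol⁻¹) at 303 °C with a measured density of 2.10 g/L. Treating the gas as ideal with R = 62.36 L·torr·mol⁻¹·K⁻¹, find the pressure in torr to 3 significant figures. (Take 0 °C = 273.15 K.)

P ≈ 3.74e+03 torr

ρ = PM/(RT) ⇒ P = ρRT/M = (2.10 × 62.36 × 576.1) / 20.18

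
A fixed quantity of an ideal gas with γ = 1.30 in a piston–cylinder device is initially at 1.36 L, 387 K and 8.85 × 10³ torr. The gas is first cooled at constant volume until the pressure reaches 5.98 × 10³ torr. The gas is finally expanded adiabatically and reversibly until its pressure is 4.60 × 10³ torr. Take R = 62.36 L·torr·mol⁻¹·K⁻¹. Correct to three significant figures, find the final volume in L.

V constant ⇒ P ∝ T: V₂ = V₁; T₂ = T₁·(P₂/P₁) = 261.5 K.
Reversible adiabatic, γ = 1.30: T₃ = T₂·(P₃/P₂)^((γ−1)/γ) = 246.1 K; V₃ = V₂·(P₂/P₃)^(1/γ) = 1.664 L.

V₃ ≈ 1.66 L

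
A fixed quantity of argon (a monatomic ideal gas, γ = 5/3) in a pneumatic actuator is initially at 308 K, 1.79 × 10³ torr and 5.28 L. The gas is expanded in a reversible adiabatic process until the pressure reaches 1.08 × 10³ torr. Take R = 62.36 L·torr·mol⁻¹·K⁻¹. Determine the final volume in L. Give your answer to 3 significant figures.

Adiabatic (γ = 5/3), T V^(γ−1) and P V^γ constant: T₂ = T₁·(P₂/P₁)^((γ−1)/γ) = 251.6 K; V₂ = V₁·(P₁/P₂)^(1/γ) = 7.150 L.

V₂ ≈ 7.15 L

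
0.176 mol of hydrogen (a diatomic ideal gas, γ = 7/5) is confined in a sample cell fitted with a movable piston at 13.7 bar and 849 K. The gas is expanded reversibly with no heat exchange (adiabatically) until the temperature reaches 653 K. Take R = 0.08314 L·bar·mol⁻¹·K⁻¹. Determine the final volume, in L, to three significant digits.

From PV = nRT: V₁ = nRT₁/P₁ = 0.9068 L.
Reversible adiabatic, γ = 7/5: P₂ = P₁·(T₂/T₁)^(γ/(γ−1)) = 5.467 bar; V₂ = V₁·(T₁/T₂)^(1/(γ−1)) = 1.748 L.

V₂ ≈ 1.75 L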